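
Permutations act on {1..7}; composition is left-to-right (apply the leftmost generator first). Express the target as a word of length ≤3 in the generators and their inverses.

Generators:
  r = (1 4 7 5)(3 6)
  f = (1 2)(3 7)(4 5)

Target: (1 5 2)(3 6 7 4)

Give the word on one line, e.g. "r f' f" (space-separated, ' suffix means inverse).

r f'

  after r: (1 4 7 5)(3 6)
  after f': (1 5 2)(3 6 7 4)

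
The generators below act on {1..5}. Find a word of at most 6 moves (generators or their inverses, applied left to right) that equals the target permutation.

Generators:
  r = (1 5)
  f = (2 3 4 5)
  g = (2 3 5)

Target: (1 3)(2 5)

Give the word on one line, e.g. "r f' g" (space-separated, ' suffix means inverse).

r' g r' g

  after r': (1 5)
  after g: (1 2 3 5)
  after r': (1 2 3)
  after g: (1 3)(2 5)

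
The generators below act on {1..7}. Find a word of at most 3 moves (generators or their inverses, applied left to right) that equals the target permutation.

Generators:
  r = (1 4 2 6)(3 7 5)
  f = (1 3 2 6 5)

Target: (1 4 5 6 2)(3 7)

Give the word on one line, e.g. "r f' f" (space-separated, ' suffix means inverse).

  after r: (1 4 2 6)(3 7 5)
  after f: (1 4 6 3 7)(2 5)
  after f: (1 4 5 6 2)(3 7)

r f f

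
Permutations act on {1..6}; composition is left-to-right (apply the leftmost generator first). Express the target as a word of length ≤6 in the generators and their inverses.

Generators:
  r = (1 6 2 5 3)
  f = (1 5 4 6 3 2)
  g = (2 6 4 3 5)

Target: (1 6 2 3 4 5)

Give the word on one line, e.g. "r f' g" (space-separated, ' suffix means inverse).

r' g' r' f

  after r': (1 3 5 2 6)
  after g': (1 4 6)
  after r': (1 4)(2 6 3 5)
  after f: (1 6 2 3 4 5)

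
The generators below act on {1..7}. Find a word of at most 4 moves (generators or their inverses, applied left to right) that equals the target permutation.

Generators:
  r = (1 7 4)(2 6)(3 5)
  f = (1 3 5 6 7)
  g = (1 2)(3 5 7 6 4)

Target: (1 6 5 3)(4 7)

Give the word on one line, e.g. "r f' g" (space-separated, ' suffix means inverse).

  after r': (1 4 7)(2 6)(3 5)
  after r': (1 7 4)
  after f': (1 6 5 3)(4 7)

r' r' f'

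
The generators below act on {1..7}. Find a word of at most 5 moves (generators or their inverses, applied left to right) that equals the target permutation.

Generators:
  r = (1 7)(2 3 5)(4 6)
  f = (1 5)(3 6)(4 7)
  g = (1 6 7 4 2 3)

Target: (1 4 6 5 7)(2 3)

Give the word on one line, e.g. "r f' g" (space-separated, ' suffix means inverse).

g r' f g

  after g: (1 6 7 4 2 3)
  after r': (1 4 5 3 7 6)
  after f: (1 7 3 4)(5 6)
  after g: (1 4 6 5 7)(2 3)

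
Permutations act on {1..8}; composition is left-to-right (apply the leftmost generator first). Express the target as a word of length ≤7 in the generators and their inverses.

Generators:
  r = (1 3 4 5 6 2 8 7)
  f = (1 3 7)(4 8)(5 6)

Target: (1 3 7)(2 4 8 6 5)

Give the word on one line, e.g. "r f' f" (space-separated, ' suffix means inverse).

  after f: (1 3 7)(4 8)(5 6)
  after f: (1 7 3)
  after r': (1 8 2 6 5 4 3 7)
  after f: (1 4 7 3)(2 5 8)
  after r': (1 3 7)(2 4 8 6 5)

f f r' f r'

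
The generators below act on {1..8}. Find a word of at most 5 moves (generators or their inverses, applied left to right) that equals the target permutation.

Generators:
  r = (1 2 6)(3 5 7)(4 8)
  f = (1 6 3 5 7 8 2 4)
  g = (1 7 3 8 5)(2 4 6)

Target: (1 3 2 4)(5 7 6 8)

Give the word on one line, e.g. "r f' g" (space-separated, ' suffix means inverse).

  after f: (1 6 3 5 7 8 2 4)
  after r: (2 8 6 5 3 7 4)
  after f: (1 6 7)(3 8)
  after f: (1 3 2 4)(5 7 6 8)

f r f f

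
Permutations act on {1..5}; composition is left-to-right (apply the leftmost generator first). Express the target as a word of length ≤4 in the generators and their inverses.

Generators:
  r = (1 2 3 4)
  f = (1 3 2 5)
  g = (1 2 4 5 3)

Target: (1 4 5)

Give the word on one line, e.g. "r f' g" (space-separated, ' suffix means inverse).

  after f: (1 3 2 5)
  after f: (1 2)(3 5)
  after g: (1 4 5)

f f g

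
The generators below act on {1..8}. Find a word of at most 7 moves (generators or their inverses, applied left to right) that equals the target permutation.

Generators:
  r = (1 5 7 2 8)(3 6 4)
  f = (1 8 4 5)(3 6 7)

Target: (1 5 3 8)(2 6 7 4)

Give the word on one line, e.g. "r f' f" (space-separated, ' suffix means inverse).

  after f: (1 8 4 5)(3 6 7)
  after f: (1 4)(3 7 6)(5 8)
  after f: (1 5 4 8)
  after r': (2 7 5 6 3 4)
  after f': (1 5 3 8)(2 6 7 4)

f f f r' f'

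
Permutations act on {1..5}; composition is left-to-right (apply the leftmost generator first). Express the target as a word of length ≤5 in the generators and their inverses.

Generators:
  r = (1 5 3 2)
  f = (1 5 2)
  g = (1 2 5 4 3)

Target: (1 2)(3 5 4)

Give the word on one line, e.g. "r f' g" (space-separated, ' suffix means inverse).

f f r g

  after f: (1 5 2)
  after f: (1 2 5)
  after r: (2 3)
  after g: (1 2)(3 5 4)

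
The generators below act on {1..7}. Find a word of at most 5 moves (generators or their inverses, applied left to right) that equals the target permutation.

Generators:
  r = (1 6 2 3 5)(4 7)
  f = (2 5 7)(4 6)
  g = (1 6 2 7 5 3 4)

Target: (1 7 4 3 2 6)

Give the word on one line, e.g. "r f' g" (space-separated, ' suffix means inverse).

r' g' f' f' g

  after r': (1 5 3 2 6)(4 7)
  after g': (1 7 3 6 4 2)
  after f': (1 5 2)(3 4 7)
  after f': (1 2)(3 6 4 5 7)
  after g: (1 7 4 3 2 6)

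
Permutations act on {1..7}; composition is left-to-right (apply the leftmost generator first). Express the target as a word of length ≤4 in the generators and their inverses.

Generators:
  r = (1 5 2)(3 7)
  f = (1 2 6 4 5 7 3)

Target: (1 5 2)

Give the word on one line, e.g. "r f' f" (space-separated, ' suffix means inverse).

  after r: (1 5 2)(3 7)
  after r: (1 2 5)
  after r: (3 7)
  after r: (1 5 2)

r r r r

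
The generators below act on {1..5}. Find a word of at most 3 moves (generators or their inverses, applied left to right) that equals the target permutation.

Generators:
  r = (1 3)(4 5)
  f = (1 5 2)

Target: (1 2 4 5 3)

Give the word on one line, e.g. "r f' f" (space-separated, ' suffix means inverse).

f' r

  after f': (1 2 5)
  after r: (1 2 4 5 3)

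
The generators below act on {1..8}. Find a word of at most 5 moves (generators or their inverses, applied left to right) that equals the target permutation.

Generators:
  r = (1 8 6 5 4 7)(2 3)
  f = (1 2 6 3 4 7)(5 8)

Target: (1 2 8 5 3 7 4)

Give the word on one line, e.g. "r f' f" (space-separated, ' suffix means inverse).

  after f': (1 7 4 3 6 2)(5 8)
  after r: (2 8 4)(3 5 6)
  after f: (1 2 5 3 8 7)(4 6)
  after r': (1 3)(2 6 5)(4 8)
  after r': (1 2 8 5 3 7 4)

f' r f r' r'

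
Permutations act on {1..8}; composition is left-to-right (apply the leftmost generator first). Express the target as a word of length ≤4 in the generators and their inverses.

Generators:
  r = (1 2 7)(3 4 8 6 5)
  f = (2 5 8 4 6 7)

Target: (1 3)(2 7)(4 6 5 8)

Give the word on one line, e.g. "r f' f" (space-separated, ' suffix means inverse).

  after r': (1 7 2)(3 5 6 8 4)
  after r': (1 2 7)(3 6 4 5 8)
  after f: (1 5 4 8 3 7)
  after r: (1 3)(2 7)(4 6 5 8)

r' r' f r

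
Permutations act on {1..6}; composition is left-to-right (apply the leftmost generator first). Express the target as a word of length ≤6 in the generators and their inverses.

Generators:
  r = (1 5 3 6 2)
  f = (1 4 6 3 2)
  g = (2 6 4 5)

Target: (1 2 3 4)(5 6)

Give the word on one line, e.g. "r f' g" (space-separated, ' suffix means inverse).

g f' g r

  after g: (2 6 4 5)
  after f': (1 2 4 5 3 6)
  after g: (1 6)(2 5 3 4)
  after r: (1 2 3 4)(5 6)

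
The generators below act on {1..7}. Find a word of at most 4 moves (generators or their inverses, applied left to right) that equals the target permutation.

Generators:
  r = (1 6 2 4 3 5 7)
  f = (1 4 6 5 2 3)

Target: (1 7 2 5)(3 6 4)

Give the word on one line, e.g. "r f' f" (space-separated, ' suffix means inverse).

  after r': (1 7 5 3 4 2 6)
  after f: (1 7 2 5)(3 6 4)

r' f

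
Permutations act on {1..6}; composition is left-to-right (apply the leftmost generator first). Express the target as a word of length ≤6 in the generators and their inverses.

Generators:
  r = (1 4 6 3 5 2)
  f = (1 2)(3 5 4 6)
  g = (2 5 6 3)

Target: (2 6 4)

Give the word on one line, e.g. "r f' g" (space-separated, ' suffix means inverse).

g g f r g

  after g: (2 5 6 3)
  after g: (2 6)(3 5)
  after f: (1 2 3 4 6)
  after r: (2 5)(3 6 4)
  after g: (2 6 4)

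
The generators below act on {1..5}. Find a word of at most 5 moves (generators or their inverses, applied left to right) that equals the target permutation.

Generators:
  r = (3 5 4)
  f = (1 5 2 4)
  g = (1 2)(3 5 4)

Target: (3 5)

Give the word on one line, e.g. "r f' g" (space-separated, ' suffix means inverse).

g f' f' r'

  after g: (1 2)(3 5 4)
  after f': (1 5 2 4 3)
  after f': (3 4)
  after r': (3 5)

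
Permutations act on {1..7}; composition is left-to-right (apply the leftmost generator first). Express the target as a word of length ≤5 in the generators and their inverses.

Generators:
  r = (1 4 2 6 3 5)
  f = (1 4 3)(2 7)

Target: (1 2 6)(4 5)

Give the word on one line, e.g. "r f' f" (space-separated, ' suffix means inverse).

f' f' r f' f'

  after f': (1 3 4)(2 7)
  after f': (1 4 3)
  after r: (1 2 6 3 4 5)
  after f': (1 7 2 6 4 5 3)
  after f': (1 2 6)(4 5)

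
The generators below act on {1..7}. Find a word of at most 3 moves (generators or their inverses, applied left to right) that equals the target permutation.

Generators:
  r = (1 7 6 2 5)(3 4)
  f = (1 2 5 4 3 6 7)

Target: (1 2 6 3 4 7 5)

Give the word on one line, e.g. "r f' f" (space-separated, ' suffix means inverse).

  after f': (1 7 6 3 4 5 2)
  after r: (1 6 4)(2 7)
  after r: (1 2 6 3 4 7 5)

f' r r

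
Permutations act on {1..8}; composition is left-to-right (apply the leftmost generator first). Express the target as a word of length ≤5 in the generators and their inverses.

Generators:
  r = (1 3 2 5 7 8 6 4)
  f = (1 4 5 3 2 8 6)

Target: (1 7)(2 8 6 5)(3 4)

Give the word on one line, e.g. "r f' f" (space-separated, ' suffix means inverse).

r' r' f' r'

  after r': (1 4 6 8 7 5 2 3)
  after r': (1 6 7 2)(3 4 8 5)
  after f': (1 8 4 2 6 7 3)
  after r': (1 7)(2 8 6 5)(3 4)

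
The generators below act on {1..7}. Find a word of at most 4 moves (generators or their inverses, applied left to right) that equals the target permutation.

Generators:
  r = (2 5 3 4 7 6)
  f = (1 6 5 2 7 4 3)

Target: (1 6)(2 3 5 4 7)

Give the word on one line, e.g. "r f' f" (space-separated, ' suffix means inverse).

  after r': (2 6 7 4 3 5)
  after r': (2 7 3)(4 5 6)
  after r': (2 4)(3 6)(5 7)
  after f: (1 6)(2 3 5 4 7)

r' r' r' f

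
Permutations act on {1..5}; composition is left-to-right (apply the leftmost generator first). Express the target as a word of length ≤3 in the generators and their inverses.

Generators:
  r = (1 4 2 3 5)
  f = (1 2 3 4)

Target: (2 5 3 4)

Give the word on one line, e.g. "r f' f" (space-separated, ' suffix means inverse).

  after f': (1 4 3 2)
  after r': (2 5 3 4)

f' r'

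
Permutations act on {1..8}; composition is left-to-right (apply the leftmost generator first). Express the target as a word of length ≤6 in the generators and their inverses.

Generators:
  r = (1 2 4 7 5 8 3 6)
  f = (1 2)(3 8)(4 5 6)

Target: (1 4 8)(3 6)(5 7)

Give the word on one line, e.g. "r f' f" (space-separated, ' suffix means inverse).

r r r f' r'

  after r: (1 2 4 7 5 8 3 6)
  after r: (1 4 5 3)(2 7 8 6)
  after r: (1 7 3 2 5 6 4 8)
  after f': (1 7 8 2 4 3)
  after r': (1 4 8)(3 6)(5 7)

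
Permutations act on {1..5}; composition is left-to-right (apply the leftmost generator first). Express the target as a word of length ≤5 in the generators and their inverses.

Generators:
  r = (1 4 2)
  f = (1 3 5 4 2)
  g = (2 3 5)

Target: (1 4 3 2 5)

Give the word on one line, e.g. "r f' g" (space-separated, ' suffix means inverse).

f g f' g f

  after f: (1 3 5 4 2)
  after g: (1 5 4 3 2)
  after f': (1 3 4)
  after g: (1 5 2 3 4)
  after f: (1 4 3 2 5)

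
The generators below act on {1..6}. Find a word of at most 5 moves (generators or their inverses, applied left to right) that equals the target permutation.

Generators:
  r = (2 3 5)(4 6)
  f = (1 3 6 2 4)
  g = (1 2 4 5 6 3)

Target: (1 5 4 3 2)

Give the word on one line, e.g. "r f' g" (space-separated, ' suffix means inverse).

f' r' f r'

  after f': (1 4 2 6 3)
  after r': (1 6 2 4 5 3)
  after f: (1 2)(4 5 6)
  after r': (1 5 4 3 2)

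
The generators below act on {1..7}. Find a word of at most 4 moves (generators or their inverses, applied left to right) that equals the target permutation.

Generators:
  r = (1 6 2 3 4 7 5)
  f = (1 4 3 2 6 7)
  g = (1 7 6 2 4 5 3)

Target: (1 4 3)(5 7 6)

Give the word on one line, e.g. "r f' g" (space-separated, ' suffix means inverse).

g' r

  after g': (1 3 5 4 2 6 7)
  after r: (1 4 3)(5 7 6)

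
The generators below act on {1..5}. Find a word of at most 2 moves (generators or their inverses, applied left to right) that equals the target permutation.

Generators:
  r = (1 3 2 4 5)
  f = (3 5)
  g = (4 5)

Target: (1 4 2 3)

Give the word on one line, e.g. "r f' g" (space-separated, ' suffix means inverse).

r' g

  after r': (1 5 4 2 3)
  after g: (1 4 2 3)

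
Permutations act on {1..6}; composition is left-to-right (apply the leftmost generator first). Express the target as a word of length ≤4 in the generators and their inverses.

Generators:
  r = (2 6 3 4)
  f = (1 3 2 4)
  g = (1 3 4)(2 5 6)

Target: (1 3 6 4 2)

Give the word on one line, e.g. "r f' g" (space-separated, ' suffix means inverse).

  after r': (2 4 3 6)
  after f: (1 3 6 4 2)

r' f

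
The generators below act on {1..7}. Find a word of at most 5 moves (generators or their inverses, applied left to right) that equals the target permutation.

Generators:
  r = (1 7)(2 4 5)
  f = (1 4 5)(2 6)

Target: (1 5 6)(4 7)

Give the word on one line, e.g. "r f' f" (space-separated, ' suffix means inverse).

  after f': (1 5 4)(2 6)
  after r': (1 4 7)(2 6 5)
  after f: (1 5 6)(4 7)

f' r' f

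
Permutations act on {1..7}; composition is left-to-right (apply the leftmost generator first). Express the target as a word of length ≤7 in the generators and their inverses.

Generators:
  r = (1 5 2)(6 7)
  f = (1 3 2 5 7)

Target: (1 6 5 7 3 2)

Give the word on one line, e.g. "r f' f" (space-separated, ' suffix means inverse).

r' r' f r' f'

  after r': (1 2 5)(6 7)
  after r': (1 5 2)
  after f: (1 7)(2 3)
  after r': (1 6 7 2 3 5)
  after f': (1 6 5 7 3 2)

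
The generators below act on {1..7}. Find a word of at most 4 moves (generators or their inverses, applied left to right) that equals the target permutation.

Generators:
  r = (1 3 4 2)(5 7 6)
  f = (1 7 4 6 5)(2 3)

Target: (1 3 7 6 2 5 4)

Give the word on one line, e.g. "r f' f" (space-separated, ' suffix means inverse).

f f r f'

  after f: (1 7 4 6 5)(2 3)
  after f: (1 4 5 7 6)
  after r: (1 2)(3 4 7 5 6)
  after f': (1 3 7 6 2 5 4)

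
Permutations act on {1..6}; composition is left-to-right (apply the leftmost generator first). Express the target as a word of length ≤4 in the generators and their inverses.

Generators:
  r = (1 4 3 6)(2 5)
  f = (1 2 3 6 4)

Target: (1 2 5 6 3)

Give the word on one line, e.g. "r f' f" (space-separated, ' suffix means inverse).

r f' f' f'

  after r: (1 4 3 6)(2 5)
  after f': (1 6 4 2 5)
  after f': (1 3 2 5 4)
  after f': (1 2 5 6 3)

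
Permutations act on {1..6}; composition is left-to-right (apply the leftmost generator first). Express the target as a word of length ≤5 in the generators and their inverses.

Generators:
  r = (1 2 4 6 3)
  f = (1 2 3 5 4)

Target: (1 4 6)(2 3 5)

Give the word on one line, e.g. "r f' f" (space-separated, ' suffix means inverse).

f' f' r' f

  after f': (1 4 5 3 2)
  after f': (1 5 2 4 3)
  after r': (1 5)(4 6)
  after f: (1 4 6)(2 3 5)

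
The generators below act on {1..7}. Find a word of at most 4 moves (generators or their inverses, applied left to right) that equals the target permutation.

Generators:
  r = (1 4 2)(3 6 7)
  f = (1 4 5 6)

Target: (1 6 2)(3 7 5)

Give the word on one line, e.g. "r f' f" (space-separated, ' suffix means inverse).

f r' f'

  after f: (1 4 5 6)
  after r': (2 4 5 3 7 6)
  after f': (1 6 2)(3 7 5)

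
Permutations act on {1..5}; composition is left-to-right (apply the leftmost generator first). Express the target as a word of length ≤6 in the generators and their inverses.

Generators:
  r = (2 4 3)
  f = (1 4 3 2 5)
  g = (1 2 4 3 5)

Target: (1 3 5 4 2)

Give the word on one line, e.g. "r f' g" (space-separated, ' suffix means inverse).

  after r': (2 3 4)
  after r': (2 4 3)
  after g': (1 5 3)
  after g': (1 3 5 4 2)

r' r' g' g'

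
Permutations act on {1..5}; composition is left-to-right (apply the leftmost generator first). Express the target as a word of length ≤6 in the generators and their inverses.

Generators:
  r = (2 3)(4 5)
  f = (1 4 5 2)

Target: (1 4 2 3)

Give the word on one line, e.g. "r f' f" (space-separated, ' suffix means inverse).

f r f' r' f'

  after f: (1 4 5 2)
  after r: (1 5 3 2)
  after f': (1 4)(3 5)
  after r': (1 5 2 3 4)
  after f': (1 4 2 3)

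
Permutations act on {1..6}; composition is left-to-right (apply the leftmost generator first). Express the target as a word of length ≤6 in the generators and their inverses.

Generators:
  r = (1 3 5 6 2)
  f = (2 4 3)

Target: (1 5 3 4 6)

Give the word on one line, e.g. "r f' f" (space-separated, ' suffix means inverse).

  after f: (2 4 3)
  after r: (1 3)(2 4 5 6)
  after r: (1 5 2 4 6)
  after f': (1 5 3 4 6)

f r r f'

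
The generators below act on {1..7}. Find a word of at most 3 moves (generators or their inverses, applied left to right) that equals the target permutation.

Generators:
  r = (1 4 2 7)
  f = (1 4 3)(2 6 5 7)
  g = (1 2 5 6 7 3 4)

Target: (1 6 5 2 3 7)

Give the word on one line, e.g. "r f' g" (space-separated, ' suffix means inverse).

  after r': (1 7 2 4)
  after g': (1 6 5 2 3 7)

r' g'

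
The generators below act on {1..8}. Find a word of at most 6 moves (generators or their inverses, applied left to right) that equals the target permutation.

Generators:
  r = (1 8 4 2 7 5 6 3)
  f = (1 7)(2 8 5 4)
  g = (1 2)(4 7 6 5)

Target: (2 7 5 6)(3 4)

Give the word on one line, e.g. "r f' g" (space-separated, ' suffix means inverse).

f' r f r g

  after f': (1 7)(2 4 5 8)
  after r: (1 5 4 6 3)(7 8)
  after f: (1 4 6 3 7 5 2 8)
  after r: (1 2 4 3 5 7 6)
  after g: (2 7 5 6)(3 4)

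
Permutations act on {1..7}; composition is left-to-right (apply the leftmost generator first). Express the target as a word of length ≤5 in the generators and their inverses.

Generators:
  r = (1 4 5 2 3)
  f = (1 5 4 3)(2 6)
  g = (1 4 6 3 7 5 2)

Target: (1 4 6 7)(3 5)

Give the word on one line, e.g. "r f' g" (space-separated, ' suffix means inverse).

g f' r' r' g

  after g: (1 4 6 3 7 5 2)
  after f': (1 5 6 4 2 3 7)
  after r': (1 4 5 6)(3 7)
  after r': (2 5 6 3 7)
  after g: (1 4 6 7)(3 5)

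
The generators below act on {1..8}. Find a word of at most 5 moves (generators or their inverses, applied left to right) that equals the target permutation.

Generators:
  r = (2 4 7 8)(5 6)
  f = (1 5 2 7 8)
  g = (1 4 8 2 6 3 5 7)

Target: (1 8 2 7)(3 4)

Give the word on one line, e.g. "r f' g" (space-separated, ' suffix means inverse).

r' g f' g

  after r': (2 8 7 4)(5 6)
  after g: (1 4 6 7 8)(3 5)
  after f': (1 4 6 2 5 3)
  after g: (1 8 2 7)(3 4)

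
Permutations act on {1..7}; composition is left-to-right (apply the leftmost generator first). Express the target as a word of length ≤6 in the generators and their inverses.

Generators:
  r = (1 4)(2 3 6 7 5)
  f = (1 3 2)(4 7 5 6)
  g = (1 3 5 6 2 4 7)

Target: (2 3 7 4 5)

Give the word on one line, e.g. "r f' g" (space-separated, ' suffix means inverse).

  after r': (1 4)(2 5 7 6 3)
  after f': (1 6)(2 7 5 4)
  after g': (1 5 2 4 6 7 3)
  after r: (1 2)(3 4 7 6 5)
  after f: (2 3 7 4 5)

r' f' g' r f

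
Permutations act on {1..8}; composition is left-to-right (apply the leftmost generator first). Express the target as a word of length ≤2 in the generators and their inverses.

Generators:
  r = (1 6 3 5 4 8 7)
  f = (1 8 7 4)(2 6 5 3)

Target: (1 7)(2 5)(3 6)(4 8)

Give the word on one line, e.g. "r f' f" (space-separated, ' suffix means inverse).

f' f'

  after f': (1 4 7 8)(2 3 5 6)
  after f': (1 7)(2 5)(3 6)(4 8)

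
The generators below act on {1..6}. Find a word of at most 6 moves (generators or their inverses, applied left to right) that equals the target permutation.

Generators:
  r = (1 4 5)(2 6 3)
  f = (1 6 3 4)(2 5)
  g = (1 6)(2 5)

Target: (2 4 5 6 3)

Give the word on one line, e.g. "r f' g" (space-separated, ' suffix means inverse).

g r f' g

  after g: (1 6)(2 5)
  after r: (1 3 2)(4 5 6)
  after f': (1 6 3 5)(2 4)
  after g: (2 4 5 6 3)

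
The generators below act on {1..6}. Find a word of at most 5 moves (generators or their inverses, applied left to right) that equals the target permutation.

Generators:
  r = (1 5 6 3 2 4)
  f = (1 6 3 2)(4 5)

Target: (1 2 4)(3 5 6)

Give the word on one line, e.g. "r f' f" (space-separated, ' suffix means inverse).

r' f' r' f'

  after r': (1 4 2 3 6 5)
  after f': (1 5 2 6 4 3)
  after r': (2 5 3 4 6)
  after f': (1 2 4)(3 5 6)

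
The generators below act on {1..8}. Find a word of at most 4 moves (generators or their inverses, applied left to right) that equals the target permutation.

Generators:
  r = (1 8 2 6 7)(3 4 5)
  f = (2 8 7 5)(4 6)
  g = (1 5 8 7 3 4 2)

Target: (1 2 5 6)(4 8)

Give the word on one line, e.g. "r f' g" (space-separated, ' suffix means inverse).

  after r': (1 7 6 2 8)(3 5 4)
  after f: (1 5 6 8)(2 7 4 3)
  after g': (2 8)(3 4 7)(5 6)
  after g': (1 2 5 6)(4 8)

r' f g' g'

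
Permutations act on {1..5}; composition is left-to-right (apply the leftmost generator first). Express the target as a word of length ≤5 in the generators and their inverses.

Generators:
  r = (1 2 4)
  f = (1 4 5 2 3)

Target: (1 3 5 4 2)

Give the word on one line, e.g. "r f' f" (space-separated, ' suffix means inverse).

  after r: (1 2 4)
  after r: (1 4 2)
  after f': (2 3)(4 5)
  after f': (1 3 5)
  after r': (1 3 5 4 2)

r r f' f' r'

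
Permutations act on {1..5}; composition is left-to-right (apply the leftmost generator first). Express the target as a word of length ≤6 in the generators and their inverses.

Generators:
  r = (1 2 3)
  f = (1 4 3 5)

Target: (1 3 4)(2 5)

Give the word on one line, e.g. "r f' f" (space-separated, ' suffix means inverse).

r f' r' f f

  after r: (1 2 3)
  after f': (1 2 4)(3 5)
  after r': (2 4 3 5)
  after f: (1 4 5 2 3)
  after f: (1 3 4)(2 5)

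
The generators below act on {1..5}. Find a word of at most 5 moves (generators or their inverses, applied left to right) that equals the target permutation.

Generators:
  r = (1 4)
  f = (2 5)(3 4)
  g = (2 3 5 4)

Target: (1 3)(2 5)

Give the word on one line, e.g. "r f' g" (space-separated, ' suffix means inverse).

r' g' g' r

  after r': (1 4)
  after g': (1 5 3 2 4)
  after g': (1 3 4)(2 5)
  after r: (1 3)(2 5)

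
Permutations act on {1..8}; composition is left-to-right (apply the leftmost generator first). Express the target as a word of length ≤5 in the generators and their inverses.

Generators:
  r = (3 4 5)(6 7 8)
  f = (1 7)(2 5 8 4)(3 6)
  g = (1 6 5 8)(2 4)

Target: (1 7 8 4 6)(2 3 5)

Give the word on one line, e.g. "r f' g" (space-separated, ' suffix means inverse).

g r f r f

  after g: (1 6 5 8)(2 4)
  after r: (1 7 8)(2 5 6 3 4)
  after f: (2 8 7 4 5 3)
  after r: (2 6 7 5 4 3)
  after f: (1 7 8 4 6)(2 3 5)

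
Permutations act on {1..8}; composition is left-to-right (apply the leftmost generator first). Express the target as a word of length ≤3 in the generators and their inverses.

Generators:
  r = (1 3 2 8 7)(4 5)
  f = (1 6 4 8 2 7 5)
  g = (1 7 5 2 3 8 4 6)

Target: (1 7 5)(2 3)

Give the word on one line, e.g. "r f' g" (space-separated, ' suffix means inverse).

  after f': (1 5 7 2 8 4 6)
  after g': (1 7 5)(2 3)

f' g'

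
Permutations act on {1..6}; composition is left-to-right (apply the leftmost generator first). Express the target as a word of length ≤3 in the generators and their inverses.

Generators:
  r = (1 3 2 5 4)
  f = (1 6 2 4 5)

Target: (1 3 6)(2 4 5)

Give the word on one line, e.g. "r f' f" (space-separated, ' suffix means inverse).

  after r: (1 3 2 5 4)
  after f': (1 3 6)(2 4 5)

r f'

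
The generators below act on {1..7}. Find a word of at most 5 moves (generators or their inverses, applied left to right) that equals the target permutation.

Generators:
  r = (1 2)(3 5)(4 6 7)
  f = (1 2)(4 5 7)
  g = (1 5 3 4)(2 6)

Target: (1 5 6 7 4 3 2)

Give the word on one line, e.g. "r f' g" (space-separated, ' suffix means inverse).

g g r

  after g: (1 5 3 4)(2 6)
  after g: (1 3)(4 5)
  after r: (1 5 6 7 4 3 2)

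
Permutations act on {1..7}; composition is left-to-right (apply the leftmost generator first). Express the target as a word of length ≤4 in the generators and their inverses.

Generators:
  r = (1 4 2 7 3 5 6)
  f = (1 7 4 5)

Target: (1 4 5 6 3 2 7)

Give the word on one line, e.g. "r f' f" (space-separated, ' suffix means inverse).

  after f': (1 5 4 7)
  after r': (1 3 7 6 5)(2 4)
  after r': (1 7 5 6 3 2)
  after f: (1 4 5 6 3 2 7)

f' r' r' f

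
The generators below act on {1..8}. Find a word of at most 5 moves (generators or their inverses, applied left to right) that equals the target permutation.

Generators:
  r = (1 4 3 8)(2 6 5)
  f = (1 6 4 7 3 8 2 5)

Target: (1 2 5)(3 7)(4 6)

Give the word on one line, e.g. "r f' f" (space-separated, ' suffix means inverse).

r r r f

  after r: (1 4 3 8)(2 6 5)
  after r: (1 3)(2 5 6)(4 8)
  after r: (1 8 3 4)
  after f: (1 2 5)(3 7)(4 6)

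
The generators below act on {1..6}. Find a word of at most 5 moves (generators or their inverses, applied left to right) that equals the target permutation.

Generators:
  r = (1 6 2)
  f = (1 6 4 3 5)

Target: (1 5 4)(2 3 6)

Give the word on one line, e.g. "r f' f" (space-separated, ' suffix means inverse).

r f' f'

  after r: (1 6 2)
  after f': (2 5 3 4 6)
  after f': (1 5 4)(2 3 6)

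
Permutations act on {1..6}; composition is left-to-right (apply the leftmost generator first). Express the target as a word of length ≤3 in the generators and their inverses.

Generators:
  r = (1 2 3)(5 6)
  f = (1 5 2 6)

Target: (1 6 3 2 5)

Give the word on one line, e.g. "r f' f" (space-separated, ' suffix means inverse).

  after f: (1 5 2 6)
  after r': (1 6 3 2 5)

f r'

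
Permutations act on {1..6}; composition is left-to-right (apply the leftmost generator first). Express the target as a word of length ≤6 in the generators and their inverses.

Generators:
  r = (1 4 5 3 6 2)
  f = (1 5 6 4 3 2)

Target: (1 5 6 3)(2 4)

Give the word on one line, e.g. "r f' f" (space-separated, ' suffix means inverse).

f r' f' f'

  after f: (1 5 6 4 3 2)
  after r': (1 4 5 3 6)
  after f': (1 6 2 3 5 4)
  after f': (1 5 6 3)(2 4)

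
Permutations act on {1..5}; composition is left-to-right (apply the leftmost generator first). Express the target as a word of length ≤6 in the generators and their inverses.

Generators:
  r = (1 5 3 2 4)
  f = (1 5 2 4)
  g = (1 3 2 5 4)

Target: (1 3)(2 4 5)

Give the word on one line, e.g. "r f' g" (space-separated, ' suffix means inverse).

  after r: (1 5 3 2 4)
  after f: (1 2)(3 4 5)
  after g: (1 5 2 3)
  after r': (2 5 3 4)
  after g: (1 3)(2 4 5)

r f g r' g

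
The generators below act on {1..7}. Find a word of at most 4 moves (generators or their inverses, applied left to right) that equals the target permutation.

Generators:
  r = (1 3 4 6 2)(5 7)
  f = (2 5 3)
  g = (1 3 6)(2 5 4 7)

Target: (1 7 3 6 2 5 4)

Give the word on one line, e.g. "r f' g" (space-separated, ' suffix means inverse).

  after r': (1 2 6 4 3)(5 7)
  after g': (1 7 2 3 6 5 4)
  after f': (1 7 3 6 2 5 4)

r' g' f'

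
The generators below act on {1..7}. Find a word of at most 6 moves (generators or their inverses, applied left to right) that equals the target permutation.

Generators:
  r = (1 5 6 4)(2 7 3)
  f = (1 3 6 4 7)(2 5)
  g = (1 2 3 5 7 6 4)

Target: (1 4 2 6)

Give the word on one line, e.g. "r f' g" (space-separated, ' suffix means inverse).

  after g: (1 2 3 5 7 6 4)
  after f': (1 5 4 7 3 2)
  after r: (1 6 4 3 7 2 5)
  after r: (1 4 2 6)

g f' r r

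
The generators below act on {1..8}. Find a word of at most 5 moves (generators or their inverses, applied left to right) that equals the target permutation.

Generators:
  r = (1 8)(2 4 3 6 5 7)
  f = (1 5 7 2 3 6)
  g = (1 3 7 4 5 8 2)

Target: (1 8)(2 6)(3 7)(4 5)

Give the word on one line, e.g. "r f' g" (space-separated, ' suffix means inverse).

  after r': (1 8)(2 7 5 6 3 4)
  after r': (2 5 3)(4 7 6)
  after r': (1 8)(2 6)(3 7)(4 5)

r' r' r'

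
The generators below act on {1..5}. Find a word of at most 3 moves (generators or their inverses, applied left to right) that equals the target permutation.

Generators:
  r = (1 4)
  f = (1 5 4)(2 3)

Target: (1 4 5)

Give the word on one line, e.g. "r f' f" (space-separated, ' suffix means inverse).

f f

  after f: (1 5 4)(2 3)
  after f: (1 4 5)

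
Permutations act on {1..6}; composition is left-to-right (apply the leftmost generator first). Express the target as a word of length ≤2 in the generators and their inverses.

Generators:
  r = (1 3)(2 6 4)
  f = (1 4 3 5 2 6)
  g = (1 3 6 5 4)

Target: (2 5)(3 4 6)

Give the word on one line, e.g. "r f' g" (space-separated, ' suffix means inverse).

  after f: (1 4 3 5 2 6)
  after g: (2 5)(3 4 6)

f g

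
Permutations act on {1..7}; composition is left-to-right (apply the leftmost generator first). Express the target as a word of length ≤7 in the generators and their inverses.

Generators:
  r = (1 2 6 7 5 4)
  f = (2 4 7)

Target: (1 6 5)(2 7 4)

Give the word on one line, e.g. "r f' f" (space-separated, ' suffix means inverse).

  after f: (2 4 7)
  after f: (2 7 4)
  after r': (1 4)(2 6)(5 7)
  after f': (1 2 6 7 5 4)
  after r: (1 6 5)(2 7 4)

f f r' f' r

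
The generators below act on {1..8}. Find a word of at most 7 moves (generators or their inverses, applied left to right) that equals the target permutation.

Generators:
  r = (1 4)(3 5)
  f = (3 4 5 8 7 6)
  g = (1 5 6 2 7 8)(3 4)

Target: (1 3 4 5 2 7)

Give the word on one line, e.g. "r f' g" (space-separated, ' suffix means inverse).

  after g': (1 8 7 2 6 5)(3 4)
  after g': (1 7 6)(2 5 8)
  after g': (1 2)(3 4)(5 7)(6 8)
  after g': (1 6 7)(2 8 5)
  after f: (1 3 4 5 2 7)

g' g' g' g' f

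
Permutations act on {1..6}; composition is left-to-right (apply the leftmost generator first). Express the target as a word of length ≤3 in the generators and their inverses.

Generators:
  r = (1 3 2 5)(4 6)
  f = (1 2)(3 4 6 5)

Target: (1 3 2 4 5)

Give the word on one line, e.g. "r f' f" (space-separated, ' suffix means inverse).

r' f

  after r': (1 5 2 3)(4 6)
  after f: (1 3 2 4 5)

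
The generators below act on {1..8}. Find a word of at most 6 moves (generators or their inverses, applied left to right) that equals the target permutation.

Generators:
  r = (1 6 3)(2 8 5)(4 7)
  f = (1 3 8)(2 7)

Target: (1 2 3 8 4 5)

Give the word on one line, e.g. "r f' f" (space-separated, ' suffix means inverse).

r' f r' f f

  after r': (1 3 6)(2 5 8)(4 7)
  after f: (1 8 7 4 2 5)(3 6)
  after r': (1 2 8 4 5 3)
  after f: (1 7 2)(4 5 8)
  after f: (1 2 3 8 4 5)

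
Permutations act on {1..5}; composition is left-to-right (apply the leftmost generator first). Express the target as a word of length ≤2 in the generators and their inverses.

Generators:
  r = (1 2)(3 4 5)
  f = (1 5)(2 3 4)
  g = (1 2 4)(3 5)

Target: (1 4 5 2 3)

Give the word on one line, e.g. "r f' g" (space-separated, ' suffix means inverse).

  after f': (1 5)(2 4 3)
  after r': (1 4 5 2 3)

f' r'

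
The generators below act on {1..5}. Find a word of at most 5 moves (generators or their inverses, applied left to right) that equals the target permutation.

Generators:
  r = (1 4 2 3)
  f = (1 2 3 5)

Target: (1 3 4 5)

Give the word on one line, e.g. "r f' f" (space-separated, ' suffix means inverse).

r' f' r

  after r': (1 3 2 4)
  after f': (1 2 4 5 3)
  after r: (1 3 4 5)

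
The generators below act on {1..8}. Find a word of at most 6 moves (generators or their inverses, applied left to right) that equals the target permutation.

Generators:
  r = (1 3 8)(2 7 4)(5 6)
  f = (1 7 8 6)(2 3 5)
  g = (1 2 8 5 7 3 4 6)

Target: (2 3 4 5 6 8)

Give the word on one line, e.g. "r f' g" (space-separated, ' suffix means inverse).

  after f: (1 7 8 6)(2 3 5)
  after g: (1 3 7 5 8)(2 4 6)
  after f: (1 5 6 3 8 7 2 4)
  after f: (1 2 4 7 3 6 5)
  after g': (2 3 4 5 6 8)

f g f f g'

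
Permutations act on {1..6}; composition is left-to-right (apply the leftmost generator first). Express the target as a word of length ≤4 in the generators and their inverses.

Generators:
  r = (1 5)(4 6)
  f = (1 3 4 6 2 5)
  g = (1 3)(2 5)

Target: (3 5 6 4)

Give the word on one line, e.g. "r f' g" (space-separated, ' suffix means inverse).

g f'

  after g: (1 3)(2 5)
  after f': (3 5 6 4)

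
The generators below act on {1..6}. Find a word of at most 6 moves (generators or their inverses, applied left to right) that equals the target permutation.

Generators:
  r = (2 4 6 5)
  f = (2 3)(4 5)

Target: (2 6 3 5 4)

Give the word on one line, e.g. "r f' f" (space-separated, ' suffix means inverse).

r' f r f'

  after r': (2 5 6 4)
  after f: (2 4 3)(5 6)
  after r: (2 6)(3 4)
  after f': (2 6 3 5 4)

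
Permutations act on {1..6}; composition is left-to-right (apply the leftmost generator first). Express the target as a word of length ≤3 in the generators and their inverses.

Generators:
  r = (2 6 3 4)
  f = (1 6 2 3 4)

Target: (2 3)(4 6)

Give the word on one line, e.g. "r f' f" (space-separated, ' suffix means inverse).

r' r'

  after r': (2 4 3 6)
  after r': (2 3)(4 6)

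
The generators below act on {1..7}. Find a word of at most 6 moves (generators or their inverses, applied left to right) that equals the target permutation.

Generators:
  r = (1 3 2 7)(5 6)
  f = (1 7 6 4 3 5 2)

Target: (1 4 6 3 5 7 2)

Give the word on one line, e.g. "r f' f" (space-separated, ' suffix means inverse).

r' r' r' f'

  after r': (1 7 2 3)(5 6)
  after r': (1 2)(3 7)
  after r': (1 3 2 7)(5 6)
  after f': (1 4 6 3 5 7 2)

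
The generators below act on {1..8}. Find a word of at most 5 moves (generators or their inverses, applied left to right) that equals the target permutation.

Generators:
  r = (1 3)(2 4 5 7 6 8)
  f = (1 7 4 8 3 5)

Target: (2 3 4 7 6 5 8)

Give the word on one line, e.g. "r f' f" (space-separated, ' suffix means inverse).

r f f

  after r: (1 3)(2 4 5 7 6 8)
  after f: (1 5 4)(2 8)(3 7 6)
  after f: (2 3 4 7 6 5 8)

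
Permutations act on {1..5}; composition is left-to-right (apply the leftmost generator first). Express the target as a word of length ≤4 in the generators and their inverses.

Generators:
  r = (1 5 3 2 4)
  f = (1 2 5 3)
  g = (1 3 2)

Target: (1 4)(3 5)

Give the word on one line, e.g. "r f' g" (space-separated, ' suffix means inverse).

r' g

  after r': (1 4 2 3 5)
  after g: (1 4)(3 5)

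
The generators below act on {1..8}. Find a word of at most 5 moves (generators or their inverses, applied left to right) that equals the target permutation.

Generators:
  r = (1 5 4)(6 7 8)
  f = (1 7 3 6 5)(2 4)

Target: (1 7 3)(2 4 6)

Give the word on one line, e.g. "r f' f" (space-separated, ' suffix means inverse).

r f' r' f r'

  after r: (1 5 4)(6 7 8)
  after f': (1 6)(2 4 5)(3 7 8)
  after r': (1 8 3 6 4)(2 5)
  after f: (1 8 6 2)(3 5 4 7)
  after r': (1 7 3)(2 4 6)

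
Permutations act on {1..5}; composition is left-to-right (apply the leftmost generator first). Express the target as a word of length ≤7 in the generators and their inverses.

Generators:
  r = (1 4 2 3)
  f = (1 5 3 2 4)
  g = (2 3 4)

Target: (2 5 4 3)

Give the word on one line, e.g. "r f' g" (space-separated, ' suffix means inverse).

g' r' f' g' f'

  after g': (2 4 3)
  after r': (1 3 4 2)
  after f': (1 5)(2 4 3)
  after g': (1 5)(2 3 4)
  after f': (2 5 4 3)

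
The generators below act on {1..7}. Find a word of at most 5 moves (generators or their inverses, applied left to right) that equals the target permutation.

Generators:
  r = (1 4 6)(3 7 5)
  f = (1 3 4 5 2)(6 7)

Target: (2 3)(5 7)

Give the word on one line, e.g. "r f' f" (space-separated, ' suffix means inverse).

  after f: (1 3 4 5 2)(6 7)
  after r: (1 7)(2 4 3 6 5)
  after r: (1 5 2 6 3)(4 7)
  after f': (1 4 6)(2 7 3)
  after r': (2 3)(5 7)

f r r f' r'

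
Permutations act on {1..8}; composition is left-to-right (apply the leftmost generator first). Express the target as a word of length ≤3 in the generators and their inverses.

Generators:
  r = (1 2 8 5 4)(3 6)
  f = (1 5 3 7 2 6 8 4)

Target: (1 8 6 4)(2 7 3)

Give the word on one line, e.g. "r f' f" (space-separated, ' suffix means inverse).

  after f': (1 4 8 6 2 7 3 5)
  after r': (1 5 4 2 7 6)(3 8)
  after r': (1 8 6 4)(2 7 3)

f' r' r'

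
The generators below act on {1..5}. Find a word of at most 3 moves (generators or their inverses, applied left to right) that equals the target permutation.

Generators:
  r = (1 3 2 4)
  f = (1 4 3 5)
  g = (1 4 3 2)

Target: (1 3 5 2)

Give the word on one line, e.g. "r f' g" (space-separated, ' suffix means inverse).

f r r

  after f: (1 4 3 5)
  after r: (2 4)(3 5)
  after r: (1 3 5 2)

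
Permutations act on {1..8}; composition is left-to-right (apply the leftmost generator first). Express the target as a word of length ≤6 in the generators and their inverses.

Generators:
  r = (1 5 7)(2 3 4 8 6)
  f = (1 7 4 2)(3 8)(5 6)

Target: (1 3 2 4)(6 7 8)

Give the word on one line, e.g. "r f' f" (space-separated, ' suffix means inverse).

  after r': (1 7 5)(2 6 8 4 3)
  after f: (1 4 8 2 5 7 6 3)
  after r': (1 3 7 8 6 2)
  after f: (1 8 5 6)(2 7 3 4)
  after f: (1 3 2 4)(6 7 8)

r' f r' f f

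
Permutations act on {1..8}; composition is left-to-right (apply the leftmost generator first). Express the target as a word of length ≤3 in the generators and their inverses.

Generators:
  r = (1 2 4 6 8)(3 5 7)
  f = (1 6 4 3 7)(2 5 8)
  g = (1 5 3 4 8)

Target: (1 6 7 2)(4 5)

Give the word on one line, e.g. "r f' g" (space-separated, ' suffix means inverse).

  after r: (1 2 4 6 8)(3 5 7)
  after r: (1 4 8 2 6)(3 7 5)
  after f': (1 6 7 2)(4 5)

r r f'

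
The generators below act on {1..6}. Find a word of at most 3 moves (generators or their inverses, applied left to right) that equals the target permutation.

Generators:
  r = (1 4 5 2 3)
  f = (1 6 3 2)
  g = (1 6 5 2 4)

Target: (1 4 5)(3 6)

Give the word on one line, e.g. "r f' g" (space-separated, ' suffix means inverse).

r f

  after r: (1 4 5 2 3)
  after f: (1 4 5)(3 6)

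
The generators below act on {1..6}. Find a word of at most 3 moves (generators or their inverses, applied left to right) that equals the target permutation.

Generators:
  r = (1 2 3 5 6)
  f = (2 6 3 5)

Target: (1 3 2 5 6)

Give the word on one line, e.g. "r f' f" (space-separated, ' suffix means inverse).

f' r' f

  after f': (2 5 3 6)
  after r': (1 6)(2 3 5)
  after f: (1 3 2 5 6)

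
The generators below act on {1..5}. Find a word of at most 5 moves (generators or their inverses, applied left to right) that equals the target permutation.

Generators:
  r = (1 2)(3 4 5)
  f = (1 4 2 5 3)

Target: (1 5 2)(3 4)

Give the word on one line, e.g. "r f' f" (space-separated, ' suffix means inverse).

f r' f'

  after f: (1 4 2 5 3)
  after r': (1 3 2 4)
  after f': (1 5 2)(3 4)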